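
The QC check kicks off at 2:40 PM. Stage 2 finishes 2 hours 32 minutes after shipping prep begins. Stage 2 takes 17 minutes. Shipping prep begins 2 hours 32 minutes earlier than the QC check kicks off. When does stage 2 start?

2:23 PM

Shipping prep starts at 2:40 PM − 152 min = 12:08 PM.
Stage 2 ends at 12:08 PM + 152 min = 2:40 PM.
Stage 2 starts at 2:40 PM − 17 min = 2:23 PM.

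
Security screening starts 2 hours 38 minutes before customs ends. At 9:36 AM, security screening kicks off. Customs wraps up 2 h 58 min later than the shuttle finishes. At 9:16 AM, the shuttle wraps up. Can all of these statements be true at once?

Customs ends at 9:16 AM + 178 min = 12:14 PM.
Security screening starts at 12:14 PM − 158 min = 9:36 AM.
That matches the stated 9:36 AM, so the schedule is consistent.

Yes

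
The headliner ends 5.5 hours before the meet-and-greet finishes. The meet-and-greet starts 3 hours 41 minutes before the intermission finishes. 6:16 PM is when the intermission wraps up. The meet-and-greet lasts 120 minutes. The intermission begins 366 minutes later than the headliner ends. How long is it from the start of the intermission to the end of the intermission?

1 h 5 min

The meet-and-greet starts at 6:16 PM − 221 min = 2:35 PM.
The meet-and-greet ends at 2:35 PM + 120 min = 4:35 PM.
The headliner ends at 4:35 PM − 330 min = 11:05 AM.
The intermission starts at 11:05 AM + 366 min = 5:11 PM.
From 5:11 PM to 6:16 PM is 1 h 5 min.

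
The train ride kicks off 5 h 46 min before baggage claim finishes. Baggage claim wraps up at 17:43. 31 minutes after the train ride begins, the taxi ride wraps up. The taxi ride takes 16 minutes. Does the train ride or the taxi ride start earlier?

the train ride

The train ride starts at 17:43 − 346 min = 11:57.
The taxi ride ends at 11:57 + 31 min = 12:28.
The taxi ride starts at 12:28 − 16 min = 12:12.
The train ride starts at 11:57 and the taxi ride starts at 12:12, so the train ride is first.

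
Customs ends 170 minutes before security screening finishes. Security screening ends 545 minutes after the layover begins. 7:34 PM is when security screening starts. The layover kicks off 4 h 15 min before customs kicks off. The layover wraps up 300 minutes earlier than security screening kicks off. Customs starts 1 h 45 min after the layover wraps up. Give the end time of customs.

6:19 PM

The layover ends at 7:34 PM − 300 min = 2:34 PM.
Customs starts at 2:34 PM + 105 min = 4:19 PM.
The layover starts at 4:19 PM − 255 min = 12:04 PM.
Security screening ends at 12:04 PM + 545 min = 9:09 PM.
Customs ends at 9:09 PM − 170 min = 6:19 PM.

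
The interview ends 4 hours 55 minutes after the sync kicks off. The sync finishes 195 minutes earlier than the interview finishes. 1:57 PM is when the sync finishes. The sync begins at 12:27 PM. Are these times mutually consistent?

The interview ends at 12:27 PM + 295 min = 5:22 PM.
The sync ends at 5:22 PM − 195 min = 2:07 PM.
But the sync is also said to end at 1:57 PM — a 10-minute conflict.

No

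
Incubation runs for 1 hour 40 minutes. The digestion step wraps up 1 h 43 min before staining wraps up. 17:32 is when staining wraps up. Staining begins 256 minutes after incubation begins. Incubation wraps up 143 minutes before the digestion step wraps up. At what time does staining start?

The digestion step ends at 17:32 − 103 min = 15:49.
Incubation ends at 15:49 − 143 min = 13:26.
Incubation starts at 13:26 − 100 min = 11:46.
Staining starts at 11:46 + 256 min = 16:02.

16:02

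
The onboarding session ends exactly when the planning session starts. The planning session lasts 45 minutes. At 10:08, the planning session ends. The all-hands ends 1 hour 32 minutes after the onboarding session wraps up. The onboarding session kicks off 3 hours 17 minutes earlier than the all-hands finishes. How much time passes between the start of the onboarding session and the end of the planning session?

The planning session starts at 10:08 − 45 min = 09:23.
So the onboarding session ends at 09:23.
The all-hands ends at 09:23 + 92 min = 10:55.
The onboarding session starts at 10:55 − 197 min = 07:38.
From 07:38 to 10:08 is 2 hours 30 minutes.

2 hours 30 minutes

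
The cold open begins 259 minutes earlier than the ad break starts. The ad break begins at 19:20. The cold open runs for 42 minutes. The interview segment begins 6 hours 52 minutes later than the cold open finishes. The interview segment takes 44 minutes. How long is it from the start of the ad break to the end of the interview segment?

3 h 59 min

The cold open starts at 19:20 − 259 min = 15:01.
The cold open ends at 15:01 + 42 min = 15:43.
The interview segment starts at 15:43 + 412 min = 22:35.
The interview segment ends at 22:35 + 44 min = 23:19.
From 19:20 to 23:19 is 3 h 59 min.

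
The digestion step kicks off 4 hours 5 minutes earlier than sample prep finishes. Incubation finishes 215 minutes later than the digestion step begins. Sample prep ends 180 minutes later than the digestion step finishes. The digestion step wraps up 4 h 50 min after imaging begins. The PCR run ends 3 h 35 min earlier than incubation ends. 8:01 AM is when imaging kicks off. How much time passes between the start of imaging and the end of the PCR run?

The digestion step ends at 8:01 AM + 290 min = 12:51 PM.
Sample prep ends at 12:51 PM + 180 min = 3:51 PM.
The digestion step starts at 3:51 PM − 245 min = 11:46 AM.
Incubation ends at 11:46 AM + 215 min = 3:21 PM.
The PCR run ends at 3:21 PM − 215 min = 11:46 AM.
From 8:01 AM to 11:46 AM is 3 hours 45 minutes.

3 hours 45 minutes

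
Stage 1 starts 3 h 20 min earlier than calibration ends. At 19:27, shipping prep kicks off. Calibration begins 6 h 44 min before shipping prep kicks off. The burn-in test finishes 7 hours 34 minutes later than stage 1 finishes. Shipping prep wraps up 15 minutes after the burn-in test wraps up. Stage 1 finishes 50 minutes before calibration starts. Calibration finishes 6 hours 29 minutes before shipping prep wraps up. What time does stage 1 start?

Calibration starts at 19:27 − 404 min = 12:43.
Stage 1 ends at 12:43 − 50 min = 11:53.
The burn-in test ends at 11:53 + 454 min = 19:27.
Shipping prep ends at 19:27 + 15 min = 19:42.
Calibration ends at 19:42 − 389 min = 13:13.
Stage 1 starts at 13:13 − 200 min = 09:53.

09:53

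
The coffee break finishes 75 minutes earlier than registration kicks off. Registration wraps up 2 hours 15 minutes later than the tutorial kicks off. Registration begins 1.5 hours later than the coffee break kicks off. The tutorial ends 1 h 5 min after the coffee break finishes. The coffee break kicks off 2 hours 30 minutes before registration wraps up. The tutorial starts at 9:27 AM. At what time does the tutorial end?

Registration ends at 9:27 AM + 135 min = 11:42 AM.
The coffee break starts at 11:42 AM − 150 min = 9:12 AM.
Registration starts at 9:12 AM + 90 min = 10:42 AM.
The coffee break ends at 10:42 AM − 75 min = 9:27 AM.
The tutorial ends at 9:27 AM + 65 min = 10:32 AM.

10:32 AM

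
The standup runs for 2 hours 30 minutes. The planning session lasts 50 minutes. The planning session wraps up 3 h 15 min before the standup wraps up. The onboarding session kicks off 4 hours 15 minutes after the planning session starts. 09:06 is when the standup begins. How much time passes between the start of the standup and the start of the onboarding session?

160 minutes

The standup ends at 09:06 + 150 min = 11:36.
The planning session ends at 11:36 − 195 min = 08:21.
The planning session starts at 08:21 − 50 min = 07:31.
The onboarding session starts at 07:31 + 255 min = 11:46.
From 09:06 to 11:46 is 160 minutes.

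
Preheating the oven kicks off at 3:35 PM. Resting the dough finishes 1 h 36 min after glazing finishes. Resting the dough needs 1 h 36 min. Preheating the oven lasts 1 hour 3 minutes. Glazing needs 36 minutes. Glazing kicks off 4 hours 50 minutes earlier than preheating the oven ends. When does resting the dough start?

Preheating the oven ends at 3:35 PM + 63 min = 4:38 PM.
Glazing starts at 4:38 PM − 290 min = 11:48 AM.
Glazing ends at 11:48 AM + 36 min = 12:24 PM.
Resting the dough ends at 12:24 PM + 96 min = 2:00 PM.
Resting the dough starts at 2:00 PM − 96 min = 12:24 PM.

12:24 PM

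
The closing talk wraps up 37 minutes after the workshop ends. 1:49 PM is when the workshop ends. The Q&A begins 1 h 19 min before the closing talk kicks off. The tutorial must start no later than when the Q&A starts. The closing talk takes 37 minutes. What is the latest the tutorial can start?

12:30 PM

The closing talk ends at 1:49 PM + 37 min = 2:26 PM.
The closing talk starts at 2:26 PM − 37 min = 1:49 PM.
The Q&A starts at 1:49 PM − 79 min = 12:30 PM.
The tutorial is bounded by the Q&A, so the latest it can start is 12:30 PM.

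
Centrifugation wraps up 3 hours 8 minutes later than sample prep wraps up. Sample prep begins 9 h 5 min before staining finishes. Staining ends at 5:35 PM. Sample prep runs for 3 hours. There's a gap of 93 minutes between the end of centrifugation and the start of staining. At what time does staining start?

Sample prep starts at 5:35 PM − 545 min = 8:30 AM.
Sample prep ends at 8:30 AM + 180 min = 11:30 AM.
Centrifugation ends at 11:30 AM + 188 min = 2:38 PM.
Staining starts at 2:38 PM + 93 min = 4:11 PM.

4:11 PM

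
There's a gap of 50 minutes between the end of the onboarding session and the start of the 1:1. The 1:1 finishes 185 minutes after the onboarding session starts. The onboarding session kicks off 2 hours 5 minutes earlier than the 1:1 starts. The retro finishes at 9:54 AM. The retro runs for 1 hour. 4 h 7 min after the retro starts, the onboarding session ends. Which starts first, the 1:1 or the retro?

The retro starts at 9:54 AM − 60 min = 8:54 AM.
The onboarding session ends at 8:54 AM + 247 min = 1:01 PM.
The 1:1 starts at 1:01 PM + 50 min = 1:51 PM.
The 1:1 starts at 1:51 PM and the retro starts at 8:54 AM, so the retro is first.

the retro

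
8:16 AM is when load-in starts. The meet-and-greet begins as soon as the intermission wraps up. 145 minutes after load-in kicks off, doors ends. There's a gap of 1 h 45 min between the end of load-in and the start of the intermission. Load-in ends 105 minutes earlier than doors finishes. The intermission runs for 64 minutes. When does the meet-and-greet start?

Doors ends at 8:16 AM + 145 min = 10:41 AM.
Load-in ends at 10:41 AM − 105 min = 8:56 AM.
The intermission starts at 8:56 AM + 105 min = 10:41 AM.
The intermission ends at 10:41 AM + 64 min = 11:45 AM.
So the meet-and-greet starts at 11:45 AM.

11:45 AM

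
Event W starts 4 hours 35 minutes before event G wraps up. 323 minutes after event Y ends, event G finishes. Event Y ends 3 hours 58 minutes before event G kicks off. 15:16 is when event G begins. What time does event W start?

12:06

Event Y ends at 15:16 − 238 min = 11:18.
Event G ends at 11:18 + 323 min = 16:41.
Event W starts at 16:41 − 275 min = 12:06.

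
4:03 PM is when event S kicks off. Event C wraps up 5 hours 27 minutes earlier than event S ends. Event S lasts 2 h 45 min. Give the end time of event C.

1:21 PM

Event S ends at 4:03 PM + 165 min = 6:48 PM.
Event C ends at 6:48 PM − 327 min = 1:21 PM.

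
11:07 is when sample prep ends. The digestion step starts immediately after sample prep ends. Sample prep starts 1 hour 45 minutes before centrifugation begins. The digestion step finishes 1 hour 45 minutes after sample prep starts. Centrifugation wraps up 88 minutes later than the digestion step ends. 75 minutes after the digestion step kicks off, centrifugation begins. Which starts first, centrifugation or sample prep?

sample prep

The digestion step starts at 11:07.
Centrifugation starts at 11:07 + 75 min = 12:22.
Sample prep starts at 12:22 − 105 min = 10:37.
Centrifugation starts at 12:22 and sample prep starts at 10:37, so sample prep is first.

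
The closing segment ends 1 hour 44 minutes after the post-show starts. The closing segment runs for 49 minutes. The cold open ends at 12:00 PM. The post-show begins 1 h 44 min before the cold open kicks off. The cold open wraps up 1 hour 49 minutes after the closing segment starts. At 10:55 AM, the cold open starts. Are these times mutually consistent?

The post-show starts at 10:55 AM − 104 min = 9:11 AM.
The closing segment ends at 9:11 AM + 104 min = 10:55 AM.
The closing segment starts at 10:55 AM − 49 min = 10:06 AM.
The cold open ends at 10:06 AM + 109 min = 11:55 AM.
But the cold open is also said to end at 12:00 PM — a 5-minute conflict.

No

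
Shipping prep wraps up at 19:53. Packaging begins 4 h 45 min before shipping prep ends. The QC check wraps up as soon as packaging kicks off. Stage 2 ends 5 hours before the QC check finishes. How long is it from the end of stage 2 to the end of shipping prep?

9 hours 45 minutes

Packaging starts at 19:53 − 285 min = 15:08.
So the QC check ends at 15:08.
Stage 2 ends at 15:08 − 300 min = 10:08.
From 10:08 to 19:53 is 9 hours 45 minutes.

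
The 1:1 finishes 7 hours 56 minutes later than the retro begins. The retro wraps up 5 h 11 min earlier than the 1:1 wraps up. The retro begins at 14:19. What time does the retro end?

The 1:1 ends at 14:19 + 476 min = 22:15.
The retro ends at 22:15 − 311 min = 17:04.

17:04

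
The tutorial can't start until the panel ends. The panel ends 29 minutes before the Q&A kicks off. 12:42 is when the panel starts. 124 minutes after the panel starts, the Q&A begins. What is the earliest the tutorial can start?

14:17

The Q&A starts at 12:42 + 124 min = 14:46.
The panel ends at 14:46 − 29 min = 14:17.
The tutorial is bounded by the panel, so the earliest it can start is 14:17.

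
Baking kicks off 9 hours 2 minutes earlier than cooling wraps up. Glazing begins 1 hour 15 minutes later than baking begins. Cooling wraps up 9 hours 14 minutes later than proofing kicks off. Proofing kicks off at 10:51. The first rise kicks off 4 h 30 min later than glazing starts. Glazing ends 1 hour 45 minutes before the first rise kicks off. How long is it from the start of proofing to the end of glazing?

Cooling ends at 10:51 + 554 min = 20:05.
Baking starts at 20:05 − 542 min = 11:03.
Glazing starts at 11:03 + 75 min = 12:18.
The first rise starts at 12:18 + 270 min = 16:48.
Glazing ends at 16:48 − 105 min = 15:03.
From 10:51 to 15:03 is 4 hours 12 minutes.

4 hours 12 minutes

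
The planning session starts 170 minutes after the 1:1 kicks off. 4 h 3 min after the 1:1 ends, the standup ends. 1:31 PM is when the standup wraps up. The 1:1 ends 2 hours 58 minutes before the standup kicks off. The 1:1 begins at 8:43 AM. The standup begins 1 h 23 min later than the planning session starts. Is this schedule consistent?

The planning session starts at 8:43 AM + 170 min = 11:33 AM.
The standup starts at 11:33 AM + 83 min = 12:56 PM.
The 1:1 ends at 12:56 PM − 178 min = 9:58 AM.
The standup ends at 9:58 AM + 243 min = 2:01 PM.
But the standup is also said to end at 1:31 PM — a 30-minute conflict.

No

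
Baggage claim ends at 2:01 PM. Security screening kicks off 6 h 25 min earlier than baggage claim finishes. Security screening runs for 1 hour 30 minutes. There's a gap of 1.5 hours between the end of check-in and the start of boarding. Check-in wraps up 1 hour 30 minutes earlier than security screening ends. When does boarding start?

9:06 AM

Security screening starts at 2:01 PM − 385 min = 7:36 AM.
Security screening ends at 7:36 AM + 90 min = 9:06 AM.
Check-in ends at 9:06 AM − 90 min = 7:36 AM.
Boarding starts at 7:36 AM + 90 min = 9:06 AM.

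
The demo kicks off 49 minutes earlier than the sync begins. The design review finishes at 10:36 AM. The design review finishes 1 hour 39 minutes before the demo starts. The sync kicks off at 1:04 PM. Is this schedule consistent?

The demo starts at 1:04 PM − 49 min = 12:15 PM.
The design review ends at 12:15 PM − 99 min = 10:36 AM.
That matches the stated 10:36 AM, so the schedule is consistent.

Yes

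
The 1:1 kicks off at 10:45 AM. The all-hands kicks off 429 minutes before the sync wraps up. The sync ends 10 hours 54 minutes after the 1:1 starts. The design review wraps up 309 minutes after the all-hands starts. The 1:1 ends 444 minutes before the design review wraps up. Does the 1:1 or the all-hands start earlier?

the 1:1

The sync ends at 10:45 AM + 654 min = 9:39 PM.
The all-hands starts at 9:39 PM − 429 min = 2:30 PM.
The 1:1 starts at 10:45 AM and the all-hands starts at 2:30 PM, so the 1:1 is first.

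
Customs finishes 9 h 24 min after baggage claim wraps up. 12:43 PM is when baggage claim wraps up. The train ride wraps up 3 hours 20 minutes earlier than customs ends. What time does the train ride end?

Customs ends at 12:43 PM + 564 min = 10:07 PM.
The train ride ends at 10:07 PM − 200 min = 6:47 PM.

6:47 PM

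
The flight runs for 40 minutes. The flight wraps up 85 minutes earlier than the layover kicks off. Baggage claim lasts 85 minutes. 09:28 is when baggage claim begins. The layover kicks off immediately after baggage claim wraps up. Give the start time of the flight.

08:48

Baggage claim ends at 09:28 + 85 min = 10:53.
So the layover starts at 10:53.
The flight ends at 10:53 − 85 min = 09:28.
The flight starts at 09:28 − 40 min = 08:48.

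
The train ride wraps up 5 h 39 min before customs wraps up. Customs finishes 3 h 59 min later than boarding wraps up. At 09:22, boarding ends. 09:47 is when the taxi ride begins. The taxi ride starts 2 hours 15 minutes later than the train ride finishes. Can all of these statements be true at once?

Customs ends at 09:22 + 239 min = 13:21.
The train ride ends at 13:21 − 339 min = 07:42.
The taxi ride starts at 07:42 + 135 min = 09:57.
But the taxi ride is also said to start at 09:47 — a 10-minute conflict.

No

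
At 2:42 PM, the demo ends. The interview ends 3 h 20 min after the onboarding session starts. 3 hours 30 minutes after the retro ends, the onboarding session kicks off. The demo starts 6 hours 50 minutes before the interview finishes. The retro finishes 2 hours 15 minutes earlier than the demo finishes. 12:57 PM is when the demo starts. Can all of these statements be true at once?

The retro ends at 2:42 PM − 135 min = 12:27 PM.
The onboarding session starts at 12:27 PM + 210 min = 3:57 PM.
The interview ends at 3:57 PM + 200 min = 7:17 PM.
The demo starts at 7:17 PM − 410 min = 12:27 PM.
But the demo is also said to start at 12:57 PM — a 30-minute conflict.

No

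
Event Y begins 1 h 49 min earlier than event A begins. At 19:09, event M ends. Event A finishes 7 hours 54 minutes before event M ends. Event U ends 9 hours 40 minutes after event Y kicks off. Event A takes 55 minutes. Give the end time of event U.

18:11

Event A ends at 19:09 − 474 min = 11:15.
Event A starts at 11:15 − 55 min = 10:20.
Event Y starts at 10:20 − 109 min = 08:31.
Event U ends at 08:31 + 580 min = 18:11.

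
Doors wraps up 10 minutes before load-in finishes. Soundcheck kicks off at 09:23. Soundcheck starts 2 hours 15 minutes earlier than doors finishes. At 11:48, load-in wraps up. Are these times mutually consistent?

Yes

Doors ends at 11:48 − 10 min = 11:38.
Soundcheck starts at 11:38 − 135 min = 09:23.
That matches the stated 09:23, so the schedule is consistent.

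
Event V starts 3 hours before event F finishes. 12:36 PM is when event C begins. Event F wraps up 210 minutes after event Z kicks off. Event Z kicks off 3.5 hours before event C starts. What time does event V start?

Event Z starts at 12:36 PM − 210 min = 9:06 AM.
Event F ends at 9:06 AM + 210 min = 12:36 PM.
Event V starts at 12:36 PM − 180 min = 9:36 AM.

9:36 AM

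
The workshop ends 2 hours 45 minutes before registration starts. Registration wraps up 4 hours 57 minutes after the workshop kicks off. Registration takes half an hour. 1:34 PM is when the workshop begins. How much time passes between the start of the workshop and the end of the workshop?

Registration ends at 1:34 PM + 297 min = 6:31 PM.
Registration starts at 6:31 PM − 30 min = 6:01 PM.
The workshop ends at 6:01 PM − 165 min = 3:16 PM.
From 1:34 PM to 3:16 PM is 1 hour 42 minutes.

1 hour 42 minutes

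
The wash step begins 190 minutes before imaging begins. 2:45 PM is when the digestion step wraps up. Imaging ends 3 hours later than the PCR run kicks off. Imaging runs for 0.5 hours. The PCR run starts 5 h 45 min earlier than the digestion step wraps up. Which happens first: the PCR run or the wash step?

The PCR run starts at 2:45 PM − 345 min = 9:00 AM.
Imaging ends at 9:00 AM + 180 min = 12:00 PM.
Imaging starts at 12:00 PM − 30 min = 11:30 AM.
The wash step starts at 11:30 AM − 190 min = 8:20 AM.
The PCR run starts at 9:00 AM and the wash step starts at 8:20 AM, so the wash step is first.

the wash step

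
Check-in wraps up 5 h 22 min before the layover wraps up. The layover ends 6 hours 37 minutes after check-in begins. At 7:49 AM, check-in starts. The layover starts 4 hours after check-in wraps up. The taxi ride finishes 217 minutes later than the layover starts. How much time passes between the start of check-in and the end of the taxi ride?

The layover ends at 7:49 AM + 397 min = 2:26 PM.
Check-in ends at 2:26 PM − 322 min = 9:04 AM.
The layover starts at 9:04 AM + 240 min = 1:04 PM.
The taxi ride ends at 1:04 PM + 217 min = 4:41 PM.
From 7:49 AM to 4:41 PM is 8 hours 52 minutes.

8 hours 52 minutes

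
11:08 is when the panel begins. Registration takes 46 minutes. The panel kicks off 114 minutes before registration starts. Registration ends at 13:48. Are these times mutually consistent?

Registration starts at 13:48 − 46 min = 13:02.
The panel starts at 13:02 − 114 min = 11:08.
That matches the stated 11:08, so the schedule is consistent.

Yes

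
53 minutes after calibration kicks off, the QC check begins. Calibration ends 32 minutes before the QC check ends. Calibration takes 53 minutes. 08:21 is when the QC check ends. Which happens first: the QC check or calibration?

calibration

Calibration ends at 08:21 − 32 min = 07:49.
Calibration starts at 07:49 − 53 min = 06:56.
The QC check starts at 06:56 + 53 min = 07:49.
The QC check starts at 07:49 and calibration starts at 06:56, so calibration is first.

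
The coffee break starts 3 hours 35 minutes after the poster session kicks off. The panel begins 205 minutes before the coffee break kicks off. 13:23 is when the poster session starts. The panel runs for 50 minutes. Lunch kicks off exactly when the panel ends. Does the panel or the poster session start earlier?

The coffee break starts at 13:23 + 215 min = 16:58.
The panel starts at 16:58 − 205 min = 13:33.
The panel starts at 13:33 and the poster session starts at 13:23, so the poster session is first.

the poster session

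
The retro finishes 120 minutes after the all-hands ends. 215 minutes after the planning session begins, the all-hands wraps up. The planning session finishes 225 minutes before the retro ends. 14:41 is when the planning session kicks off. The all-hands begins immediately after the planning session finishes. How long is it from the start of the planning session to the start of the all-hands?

1 hour 50 minutes

The all-hands ends at 14:41 + 215 min = 18:16.
The retro ends at 18:16 + 120 min = 20:16.
The planning session ends at 20:16 − 225 min = 16:31.
So the all-hands starts at 16:31.
From 14:41 to 16:31 is 1 hour 50 minutes.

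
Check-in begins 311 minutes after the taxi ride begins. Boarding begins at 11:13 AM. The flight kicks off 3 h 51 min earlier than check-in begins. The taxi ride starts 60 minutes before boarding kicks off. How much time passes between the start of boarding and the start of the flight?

20 minutes

The taxi ride starts at 11:13 AM − 60 min = 10:13 AM.
Check-in starts at 10:13 AM + 311 min = 3:24 PM.
The flight starts at 3:24 PM − 231 min = 11:33 AM.
From 11:13 AM to 11:33 AM is 20 minutes.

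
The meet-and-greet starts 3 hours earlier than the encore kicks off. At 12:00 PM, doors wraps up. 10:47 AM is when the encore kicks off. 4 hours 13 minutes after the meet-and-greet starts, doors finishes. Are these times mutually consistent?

The meet-and-greet starts at 10:47 AM − 180 min = 7:47 AM.
Doors ends at 7:47 AM + 253 min = 12:00 PM.
That matches the stated 12:00 PM, so the schedule is consistent.

Yes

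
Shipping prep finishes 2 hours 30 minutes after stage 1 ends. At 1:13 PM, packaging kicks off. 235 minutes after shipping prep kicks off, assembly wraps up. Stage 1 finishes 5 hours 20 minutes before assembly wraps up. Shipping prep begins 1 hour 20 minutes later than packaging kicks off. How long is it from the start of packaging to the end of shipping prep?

Shipping prep starts at 1:13 PM + 80 min = 2:33 PM.
Assembly ends at 2:33 PM + 235 min = 6:28 PM.
Stage 1 ends at 6:28 PM − 320 min = 1:08 PM.
Shipping prep ends at 1:08 PM + 150 min = 3:38 PM.
From 1:13 PM to 3:38 PM is 2 hours 25 minutes.

2 hours 25 minutes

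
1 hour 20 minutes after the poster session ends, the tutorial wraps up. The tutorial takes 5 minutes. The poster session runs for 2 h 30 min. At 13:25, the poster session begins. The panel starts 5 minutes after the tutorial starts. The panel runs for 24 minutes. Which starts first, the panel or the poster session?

The poster session ends at 13:25 + 150 min = 15:55.
The tutorial ends at 15:55 + 80 min = 17:15.
The tutorial starts at 17:15 − 5 min = 17:10.
The panel starts at 17:10 + 5 min = 17:15.
The panel starts at 17:15 and the poster session starts at 13:25, so the poster session is first.

the poster session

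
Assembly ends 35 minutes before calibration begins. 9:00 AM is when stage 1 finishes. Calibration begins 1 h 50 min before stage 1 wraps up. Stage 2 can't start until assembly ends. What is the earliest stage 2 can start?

Calibration starts at 9:00 AM − 110 min = 7:10 AM.
Assembly ends at 7:10 AM − 35 min = 6:35 AM.
Stage 2 is bounded by assembly, so the earliest it can start is 6:35 AM.

6:35 AM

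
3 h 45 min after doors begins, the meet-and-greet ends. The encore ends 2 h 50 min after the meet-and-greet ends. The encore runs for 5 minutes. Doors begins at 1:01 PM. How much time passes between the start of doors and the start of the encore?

6.5 hours

The meet-and-greet ends at 1:01 PM + 225 min = 4:46 PM.
The encore ends at 4:46 PM + 170 min = 7:36 PM.
The encore starts at 7:36 PM − 5 min = 7:31 PM.
From 1:01 PM to 7:31 PM is 6.5 hours.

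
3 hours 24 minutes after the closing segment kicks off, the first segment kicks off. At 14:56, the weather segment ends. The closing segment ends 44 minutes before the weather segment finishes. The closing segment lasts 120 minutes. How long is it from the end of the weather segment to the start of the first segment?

40 minutes

The closing segment ends at 14:56 − 44 min = 14:12.
The closing segment starts at 14:12 − 120 min = 12:12.
The first segment starts at 12:12 + 204 min = 15:36.
From 14:56 to 15:36 is 40 minutes.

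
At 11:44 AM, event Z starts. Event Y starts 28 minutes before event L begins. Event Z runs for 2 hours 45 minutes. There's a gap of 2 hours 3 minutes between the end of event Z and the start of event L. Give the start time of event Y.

4:04 PM

Event Z ends at 11:44 AM + 165 min = 2:29 PM.
Event L starts at 2:29 PM + 123 min = 4:32 PM.
Event Y starts at 4:32 PM − 28 min = 4:04 PM.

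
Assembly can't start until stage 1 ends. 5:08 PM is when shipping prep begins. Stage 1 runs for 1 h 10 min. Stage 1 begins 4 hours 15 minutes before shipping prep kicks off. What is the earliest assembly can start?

Stage 1 starts at 5:08 PM − 255 min = 12:53 PM.
Stage 1 ends at 12:53 PM + 70 min = 2:03 PM.
Assembly is bounded by stage 1, so the earliest it can start is 2:03 PM.

2:03 PM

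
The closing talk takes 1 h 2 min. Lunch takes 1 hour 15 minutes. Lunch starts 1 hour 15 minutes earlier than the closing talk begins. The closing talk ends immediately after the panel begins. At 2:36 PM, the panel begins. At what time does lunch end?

1:34 PM

The closing talk ends at 2:36 PM.
The closing talk starts at 2:36 PM − 62 min = 1:34 PM.
Lunch starts at 1:34 PM − 75 min = 12:19 PM.
Lunch ends at 12:19 PM + 75 min = 1:34 PM.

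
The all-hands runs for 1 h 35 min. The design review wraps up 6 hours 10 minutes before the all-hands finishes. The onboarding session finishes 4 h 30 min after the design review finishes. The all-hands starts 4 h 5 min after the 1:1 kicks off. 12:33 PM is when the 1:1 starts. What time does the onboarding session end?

The all-hands starts at 12:33 PM + 245 min = 4:38 PM.
The all-hands ends at 4:38 PM + 95 min = 6:13 PM.
The design review ends at 6:13 PM − 370 min = 12:03 PM.
The onboarding session ends at 12:03 PM + 270 min = 4:33 PM.

4:33 PM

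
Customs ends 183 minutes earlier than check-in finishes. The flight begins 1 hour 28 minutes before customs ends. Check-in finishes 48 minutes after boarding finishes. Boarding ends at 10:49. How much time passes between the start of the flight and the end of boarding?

Check-in ends at 10:49 + 48 min = 11:37.
Customs ends at 11:37 − 183 min = 08:34.
The flight starts at 08:34 − 88 min = 07:06.
From 07:06 to 10:49 is 3 h 43 min.

3 h 43 min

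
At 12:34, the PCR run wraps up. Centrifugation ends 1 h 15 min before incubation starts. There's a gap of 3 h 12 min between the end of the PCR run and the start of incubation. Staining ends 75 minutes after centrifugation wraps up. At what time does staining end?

15:46

Incubation starts at 12:34 + 192 min = 15:46.
Centrifugation ends at 15:46 − 75 min = 14:31.
Staining ends at 14:31 + 75 min = 15:46.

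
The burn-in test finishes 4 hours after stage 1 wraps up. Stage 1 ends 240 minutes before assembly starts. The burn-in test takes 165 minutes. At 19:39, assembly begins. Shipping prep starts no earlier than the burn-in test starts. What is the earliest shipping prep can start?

Stage 1 ends at 19:39 − 240 min = 15:39.
The burn-in test ends at 15:39 + 240 min = 19:39.
The burn-in test starts at 19:39 − 165 min = 16:54.
Shipping prep is bounded by the burn-in test, so the earliest it can start is 16:54.

16:54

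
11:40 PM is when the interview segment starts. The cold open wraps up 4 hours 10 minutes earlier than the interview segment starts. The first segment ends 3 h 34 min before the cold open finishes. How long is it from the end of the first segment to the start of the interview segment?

The cold open ends at 11:40 PM − 250 min = 7:30 PM.
The first segment ends at 7:30 PM − 214 min = 3:56 PM.
From 3:56 PM to 11:40 PM is 7 h 44 min.

7 h 44 min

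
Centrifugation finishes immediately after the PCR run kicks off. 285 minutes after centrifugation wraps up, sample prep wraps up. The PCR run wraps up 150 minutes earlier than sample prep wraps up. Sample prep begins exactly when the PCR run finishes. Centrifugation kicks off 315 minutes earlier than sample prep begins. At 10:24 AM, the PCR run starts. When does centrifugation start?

7:24 AM

Centrifugation ends at 10:24 AM.
Sample prep ends at 10:24 AM + 285 min = 3:09 PM.
The PCR run ends at 3:09 PM − 150 min = 12:39 PM.
So sample prep starts at 12:39 PM.
Centrifugation starts at 12:39 PM − 315 min = 7:24 AM.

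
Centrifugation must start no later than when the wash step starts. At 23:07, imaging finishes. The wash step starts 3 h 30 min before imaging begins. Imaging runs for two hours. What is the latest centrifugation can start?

Imaging starts at 23:07 − 120 min = 21:07.
The wash step starts at 21:07 − 210 min = 17:37.
Centrifugation is bounded by the wash step, so the latest it can start is 17:37.

17:37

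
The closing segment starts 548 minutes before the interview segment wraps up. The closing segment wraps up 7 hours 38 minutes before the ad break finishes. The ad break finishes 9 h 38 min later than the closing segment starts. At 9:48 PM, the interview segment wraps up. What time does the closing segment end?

2:40 PM

The closing segment starts at 9:48 PM − 548 min = 12:40 PM.
The ad break ends at 12:40 PM + 578 min = 10:18 PM.
The closing segment ends at 10:18 PM − 458 min = 2:40 PM.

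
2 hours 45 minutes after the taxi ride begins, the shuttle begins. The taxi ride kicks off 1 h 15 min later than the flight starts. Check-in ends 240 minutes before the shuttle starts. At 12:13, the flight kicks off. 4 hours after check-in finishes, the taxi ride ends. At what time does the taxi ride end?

16:13

The taxi ride starts at 12:13 + 75 min = 13:28.
The shuttle starts at 13:28 + 165 min = 16:13.
Check-in ends at 16:13 − 240 min = 12:13.
The taxi ride ends at 12:13 + 240 min = 16:13.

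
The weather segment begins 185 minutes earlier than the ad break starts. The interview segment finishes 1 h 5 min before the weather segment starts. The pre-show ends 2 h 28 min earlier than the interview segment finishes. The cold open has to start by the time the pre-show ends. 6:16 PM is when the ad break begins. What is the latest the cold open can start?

The weather segment starts at 6:16 PM − 185 min = 3:11 PM.
The interview segment ends at 3:11 PM − 65 min = 2:06 PM.
The pre-show ends at 2:06 PM − 148 min = 11:38 AM.
The cold open is bounded by the pre-show, so the latest it can start is 11:38 AM.

11:38 AM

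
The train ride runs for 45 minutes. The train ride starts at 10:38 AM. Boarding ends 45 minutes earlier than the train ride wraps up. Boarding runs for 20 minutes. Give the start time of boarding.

10:18 AM

The train ride ends at 10:38 AM + 45 min = 11:23 AM.
Boarding ends at 11:23 AM − 45 min = 10:38 AM.
Boarding starts at 10:38 AM − 20 min = 10:18 AM.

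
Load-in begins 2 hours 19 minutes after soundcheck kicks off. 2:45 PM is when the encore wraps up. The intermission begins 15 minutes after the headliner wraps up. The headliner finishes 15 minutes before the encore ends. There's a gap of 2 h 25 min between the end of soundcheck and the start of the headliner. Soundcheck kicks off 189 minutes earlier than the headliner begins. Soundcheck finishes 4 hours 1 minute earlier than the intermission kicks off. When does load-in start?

12:19 PM

The headliner ends at 2:45 PM − 15 min = 2:30 PM.
The intermission starts at 2:30 PM + 15 min = 2:45 PM.
Soundcheck ends at 2:45 PM − 241 min = 10:44 AM.
The headliner starts at 10:44 AM + 145 min = 1:09 PM.
Soundcheck starts at 1:09 PM − 189 min = 10:00 AM.
Load-in starts at 10:00 AM + 139 min = 12:19 PM.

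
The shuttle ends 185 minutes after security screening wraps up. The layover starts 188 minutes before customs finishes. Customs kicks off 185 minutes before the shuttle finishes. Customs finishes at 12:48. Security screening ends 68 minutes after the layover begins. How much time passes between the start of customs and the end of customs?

The layover starts at 12:48 − 188 min = 09:40.
Security screening ends at 09:40 + 68 min = 10:48.
The shuttle ends at 10:48 + 185 min = 13:53.
Customs starts at 13:53 − 185 min = 10:48.
From 10:48 to 12:48 is 2 hours.

2 hours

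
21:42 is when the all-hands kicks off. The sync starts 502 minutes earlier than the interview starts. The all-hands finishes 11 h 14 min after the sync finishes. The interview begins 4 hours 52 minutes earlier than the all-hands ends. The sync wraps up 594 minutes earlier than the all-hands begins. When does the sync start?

The sync ends at 21:42 − 594 min = 11:48.
The all-hands ends at 11:48 + 674 min = 23:02.
The interview starts at 23:02 − 292 min = 18:10.
The sync starts at 18:10 − 502 min = 09:48.

09:48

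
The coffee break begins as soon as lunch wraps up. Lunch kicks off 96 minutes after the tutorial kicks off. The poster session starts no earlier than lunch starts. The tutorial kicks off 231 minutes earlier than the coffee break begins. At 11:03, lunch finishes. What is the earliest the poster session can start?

08:48

The coffee break starts at 11:03.
The tutorial starts at 11:03 − 231 min = 07:12.
Lunch starts at 07:12 + 96 min = 08:48.
The poster session is bounded by lunch, so the earliest it can start is 08:48.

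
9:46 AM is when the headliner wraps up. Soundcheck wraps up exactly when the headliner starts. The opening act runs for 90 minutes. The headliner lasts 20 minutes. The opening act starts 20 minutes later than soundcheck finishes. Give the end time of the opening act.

The headliner starts at 9:46 AM − 20 min = 9:26 AM.
So soundcheck ends at 9:26 AM.
The opening act starts at 9:26 AM + 20 min = 9:46 AM.
The opening act ends at 9:46 AM + 90 min = 11:16 AM.

11:16 AM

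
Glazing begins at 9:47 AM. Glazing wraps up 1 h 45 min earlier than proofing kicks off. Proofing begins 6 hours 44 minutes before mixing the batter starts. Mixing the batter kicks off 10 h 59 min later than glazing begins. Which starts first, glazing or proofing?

glazing

Mixing the batter starts at 9:47 AM + 659 min = 8:46 PM.
Proofing starts at 8:46 PM − 404 min = 2:02 PM.
Glazing starts at 9:47 AM and proofing starts at 2:02 PM, so glazing is first.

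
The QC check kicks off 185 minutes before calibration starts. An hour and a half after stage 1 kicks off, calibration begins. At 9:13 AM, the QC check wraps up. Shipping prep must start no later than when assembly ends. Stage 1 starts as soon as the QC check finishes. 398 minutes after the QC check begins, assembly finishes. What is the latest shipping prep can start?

Stage 1 starts at 9:13 AM.
Calibration starts at 9:13 AM + 90 min = 10:43 AM.
The QC check starts at 10:43 AM − 185 min = 7:38 AM.
Assembly ends at 7:38 AM + 398 min = 2:16 PM.
Shipping prep is bounded by assembly, so the latest it can start is 2:16 PM.

2:16 PM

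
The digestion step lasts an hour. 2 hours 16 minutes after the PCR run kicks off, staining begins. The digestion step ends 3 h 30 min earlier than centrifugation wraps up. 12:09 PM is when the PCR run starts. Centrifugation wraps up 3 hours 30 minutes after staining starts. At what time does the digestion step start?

1:25 PM

Staining starts at 12:09 PM + 136 min = 2:25 PM.
Centrifugation ends at 2:25 PM + 210 min = 5:55 PM.
The digestion step ends at 5:55 PM − 210 min = 2:25 PM.
The digestion step starts at 2:25 PM − 60 min = 1:25 PM.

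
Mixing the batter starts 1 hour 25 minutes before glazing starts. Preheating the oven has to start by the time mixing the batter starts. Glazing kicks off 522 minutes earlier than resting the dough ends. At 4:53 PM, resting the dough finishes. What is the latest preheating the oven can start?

Glazing starts at 4:53 PM − 522 min = 8:11 AM.
Mixing the batter starts at 8:11 AM − 85 min = 6:46 AM.
Preheating the oven is bounded by mixing the batter, so the latest it can start is 6:46 AM.

6:46 AM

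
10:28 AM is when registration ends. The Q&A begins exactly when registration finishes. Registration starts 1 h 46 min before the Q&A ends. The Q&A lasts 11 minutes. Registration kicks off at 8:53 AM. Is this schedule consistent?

The Q&A starts at 10:28 AM.
The Q&A ends at 10:28 AM + 11 min = 10:39 AM.
Registration starts at 10:39 AM − 106 min = 8:53 AM.
That matches the stated 8:53 AM, so the schedule is consistent.

Yes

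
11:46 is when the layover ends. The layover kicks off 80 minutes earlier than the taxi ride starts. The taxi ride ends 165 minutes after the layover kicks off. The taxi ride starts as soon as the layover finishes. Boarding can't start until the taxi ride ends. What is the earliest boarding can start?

The taxi ride starts at 11:46.
The layover starts at 11:46 − 80 min = 10:26.
The taxi ride ends at 10:26 + 165 min = 13:11.
Boarding is bounded by the taxi ride, so the earliest it can start is 13:11.

13:11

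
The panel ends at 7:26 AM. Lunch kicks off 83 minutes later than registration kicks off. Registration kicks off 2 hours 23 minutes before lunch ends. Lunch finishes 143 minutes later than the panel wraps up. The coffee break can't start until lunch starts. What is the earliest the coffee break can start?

8:49 AM

Lunch ends at 7:26 AM + 143 min = 9:49 AM.
Registration starts at 9:49 AM − 143 min = 7:26 AM.
Lunch starts at 7:26 AM + 83 min = 8:49 AM.
The coffee break is bounded by lunch, so the earliest it can start is 8:49 AM.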